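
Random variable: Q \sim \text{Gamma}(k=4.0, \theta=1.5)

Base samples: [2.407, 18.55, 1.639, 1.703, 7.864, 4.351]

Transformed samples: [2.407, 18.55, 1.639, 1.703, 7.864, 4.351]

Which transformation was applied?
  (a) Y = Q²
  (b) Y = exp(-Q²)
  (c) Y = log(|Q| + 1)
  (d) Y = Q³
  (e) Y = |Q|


Checking option (e) Y = |Q|:
  Q = 2.407 -> Y = 2.407 ✓
  Q = 18.55 -> Y = 18.55 ✓
  Q = 1.639 -> Y = 1.639 ✓
All samples match this transformation.

(e) |Q|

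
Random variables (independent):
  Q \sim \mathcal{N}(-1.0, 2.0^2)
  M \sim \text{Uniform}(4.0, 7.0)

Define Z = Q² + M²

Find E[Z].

E[Z] = E[Q²] + E[M²]
E[Q²] = Var(Q) + E[Q]² = 4 + 1 = 5
E[M²] = Var(M) + E[M]² = 0.75 + 30.25 = 31
E[Z] = 5 + 31 = 36

36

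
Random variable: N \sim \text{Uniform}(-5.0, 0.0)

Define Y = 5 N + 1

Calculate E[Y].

For Y = 5N + 1:
E[Y] = 5 * E[N] + 1
E[N] = (-5 + 0)/2 = -2.5
E[Y] = 5 * (-2.5) + 1 = -11.5

-11.5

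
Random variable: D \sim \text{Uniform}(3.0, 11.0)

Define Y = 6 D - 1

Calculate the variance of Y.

For Y = aD + b: Var(Y) = a² * Var(D)
Var(D) = (11 - 3)^2/12 = 5.3333333
Var(Y) = 6² * 5.3333333 = 36 * 5.3333333 = 192

192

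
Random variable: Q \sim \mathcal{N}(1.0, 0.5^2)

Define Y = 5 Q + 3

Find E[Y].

For Y = 5Q + 3:
E[Y] = 5 * E[Q] + 3
E[Q] = 1.0 = 1
E[Y] = 5 * 1 + 3 = 8

8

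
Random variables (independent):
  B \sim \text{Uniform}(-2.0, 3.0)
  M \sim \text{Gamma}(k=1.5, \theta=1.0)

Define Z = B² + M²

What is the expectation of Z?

E[Z] = E[B²] + E[M²]
E[B²] = Var(B) + E[B]² = 2.0833333 + 0.25 = 2.3333333
E[M²] = Var(M) + E[M]² = 1.5 + 2.25 = 3.75
E[Z] = 2.3333333 + 3.75 = 6.0833333

6.0833333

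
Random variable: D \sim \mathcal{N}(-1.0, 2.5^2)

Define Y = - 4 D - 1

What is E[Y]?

For Y = -4D - 1:
E[Y] = -4 * E[D] - 1
E[D] = -1.0 = -1
E[Y] = -4 * (-1) - 1 = 3

3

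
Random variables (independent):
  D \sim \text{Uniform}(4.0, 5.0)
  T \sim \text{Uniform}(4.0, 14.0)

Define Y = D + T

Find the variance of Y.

For independent RVs: Var(aX + bY) = a²Var(X) + b²Var(Y)
Var(D) = 0.083333333
Var(T) = 8.3333333
Var(Y) = 1²*0.083333333 + 1²*8.3333333
= 1*0.083333333 + 1*8.3333333 = 8.4166667

8.4166667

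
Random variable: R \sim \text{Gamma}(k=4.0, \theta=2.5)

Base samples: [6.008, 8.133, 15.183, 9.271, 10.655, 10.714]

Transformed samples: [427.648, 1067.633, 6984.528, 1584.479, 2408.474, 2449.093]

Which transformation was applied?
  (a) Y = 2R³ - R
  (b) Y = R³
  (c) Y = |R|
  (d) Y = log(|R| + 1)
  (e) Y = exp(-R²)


Checking option (a) Y = 2R³ - R:
  R = 6.008 -> Y = 427.648 ✓
  R = 8.133 -> Y = 1067.633 ✓
  R = 15.183 -> Y = 6984.528 ✓
All samples match this transformation.

(a) 2R³ - R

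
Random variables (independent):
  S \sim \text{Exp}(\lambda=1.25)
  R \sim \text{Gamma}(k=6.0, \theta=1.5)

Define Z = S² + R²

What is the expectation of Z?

E[Z] = E[S²] + E[R²]
E[S²] = Var(S) + E[S]² = 0.64 + 0.64 = 1.28
E[R²] = Var(R) + E[R]² = 13.5 + 81 = 94.5
E[Z] = 1.28 + 94.5 = 95.78

95.78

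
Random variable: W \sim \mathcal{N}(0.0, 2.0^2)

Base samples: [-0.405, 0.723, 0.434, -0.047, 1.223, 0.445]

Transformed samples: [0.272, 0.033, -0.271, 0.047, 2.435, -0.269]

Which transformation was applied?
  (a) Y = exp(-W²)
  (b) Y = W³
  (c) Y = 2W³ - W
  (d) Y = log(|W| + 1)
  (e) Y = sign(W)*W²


Checking option (c) Y = 2W³ - W:
  W = -0.405 -> Y = 0.272 ✓
  W = 0.723 -> Y = 0.033 ✓
  W = 0.434 -> Y = -0.271 ✓
All samples match this transformation.

(c) 2W³ - W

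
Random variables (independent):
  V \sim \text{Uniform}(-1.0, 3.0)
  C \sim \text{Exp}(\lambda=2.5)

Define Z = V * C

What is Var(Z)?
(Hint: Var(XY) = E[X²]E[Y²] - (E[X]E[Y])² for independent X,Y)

Var(XY) = E[X²]E[Y²] - (E[X]E[Y])²
E[V] = 1, Var(V) = 1.3333333
E[C] = 0.4, Var(C) = 0.16
E[V²] = 1.3333333 + 1² = 2.3333333
E[C²] = 0.16 + 0.4² = 0.32
Var(Z) = 2.3333333*0.32 - (1*0.4)²
= 0.74666667 - 0.16 = 0.58666667

0.58666667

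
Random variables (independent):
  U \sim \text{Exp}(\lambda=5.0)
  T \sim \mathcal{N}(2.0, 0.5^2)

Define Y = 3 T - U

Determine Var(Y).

For independent RVs: Var(aX + bY) = a²Var(X) + b²Var(Y)
Var(U) = 0.04
Var(T) = 0.25
Var(Y) = (-1)²*0.04 + 3²*0.25
= 1*0.04 + 9*0.25 = 2.29

2.29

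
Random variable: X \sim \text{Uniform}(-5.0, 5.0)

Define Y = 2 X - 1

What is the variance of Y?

For Y = aX + b: Var(Y) = a² * Var(X)
Var(X) = (5 + 5)^2/12 = 8.3333333
Var(Y) = 2² * 8.3333333 = 4 * 8.3333333 = 33.333333

33.333333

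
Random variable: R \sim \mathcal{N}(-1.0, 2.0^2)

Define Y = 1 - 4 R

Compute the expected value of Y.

For Y = -4R + 1:
E[Y] = -4 * E[R] + 1
E[R] = -1.0 = -1
E[Y] = -4 * (-1) + 1 = 5

5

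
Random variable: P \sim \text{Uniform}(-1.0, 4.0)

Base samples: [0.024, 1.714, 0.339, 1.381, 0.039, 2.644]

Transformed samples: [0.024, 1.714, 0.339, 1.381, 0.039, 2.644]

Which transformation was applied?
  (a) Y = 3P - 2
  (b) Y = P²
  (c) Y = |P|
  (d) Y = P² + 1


Checking option (c) Y = |P|:
  P = 0.024 -> Y = 0.024 ✓
  P = 1.714 -> Y = 1.714 ✓
  P = 0.339 -> Y = 0.339 ✓
All samples match this transformation.

(c) |P|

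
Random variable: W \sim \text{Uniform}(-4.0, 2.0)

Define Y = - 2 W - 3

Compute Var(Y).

For Y = aW + b: Var(Y) = a² * Var(W)
Var(W) = (2 + 4)^2/12 = 3
Var(Y) = (-2)² * 3 = 4 * 3 = 12

12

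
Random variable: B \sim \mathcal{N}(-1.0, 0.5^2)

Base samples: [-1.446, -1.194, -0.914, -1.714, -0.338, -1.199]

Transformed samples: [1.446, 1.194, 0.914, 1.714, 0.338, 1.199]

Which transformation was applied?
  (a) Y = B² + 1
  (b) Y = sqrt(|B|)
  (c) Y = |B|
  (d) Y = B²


Checking option (c) Y = |B|:
  B = -1.446 -> Y = 1.446 ✓
  B = -1.194 -> Y = 1.194 ✓
  B = -0.914 -> Y = 0.914 ✓
All samples match this transformation.

(c) |B|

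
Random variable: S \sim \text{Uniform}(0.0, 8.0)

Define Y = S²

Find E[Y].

Using E[X²] = Var(X) + (E[X])²:
E[S] = 4
Var(S) = (8 - 0)^2/12 = 5.3333333
E[S²] = 5.3333333 + 4² = 5.3333333 + 16 = 21.333333

21.333333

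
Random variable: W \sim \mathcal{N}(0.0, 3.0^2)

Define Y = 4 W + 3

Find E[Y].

For Y = 4W + 3:
E[Y] = 4 * E[W] + 3
E[W] = 0.0 = 0
E[Y] = 4 * 0 + 3 = 3

3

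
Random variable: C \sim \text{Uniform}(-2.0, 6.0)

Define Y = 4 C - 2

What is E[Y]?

For Y = 4C - 2:
E[Y] = 4 * E[C] - 2
E[C] = (-2 + 6)/2 = 2
E[Y] = 4 * 2 - 2 = 6

6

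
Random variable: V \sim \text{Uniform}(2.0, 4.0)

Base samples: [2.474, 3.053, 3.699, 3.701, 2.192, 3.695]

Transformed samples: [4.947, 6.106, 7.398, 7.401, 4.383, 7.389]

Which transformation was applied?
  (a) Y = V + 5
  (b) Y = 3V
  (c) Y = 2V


Checking option (c) Y = 2V:
  V = 2.474 -> Y = 4.947 ✓
  V = 3.053 -> Y = 6.106 ✓
  V = 3.699 -> Y = 7.398 ✓
All samples match this transformation.

(c) 2V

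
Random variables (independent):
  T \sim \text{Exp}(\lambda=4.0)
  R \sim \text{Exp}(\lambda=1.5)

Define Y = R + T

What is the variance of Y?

For independent RVs: Var(aX + bY) = a²Var(X) + b²Var(Y)
Var(T) = 0.0625
Var(R) = 0.44444444
Var(Y) = 1²*0.0625 + 1²*0.44444444
= 1*0.0625 + 1*0.44444444 = 0.50694444

0.50694444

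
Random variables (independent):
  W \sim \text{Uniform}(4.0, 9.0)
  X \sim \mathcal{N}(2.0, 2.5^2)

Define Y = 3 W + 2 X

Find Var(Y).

For independent RVs: Var(aX + bY) = a²Var(X) + b²Var(Y)
Var(W) = 2.0833333
Var(X) = 6.25
Var(Y) = 3²*2.0833333 + 2²*6.25
= 9*2.0833333 + 4*6.25 = 43.75

43.75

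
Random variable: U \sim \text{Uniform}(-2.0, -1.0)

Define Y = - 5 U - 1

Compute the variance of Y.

For Y = aU + b: Var(Y) = a² * Var(U)
Var(U) = (-1 + 2)^2/12 = 0.083333333
Var(Y) = (-5)² * 0.083333333 = 25 * 0.083333333 = 2.0833333

2.0833333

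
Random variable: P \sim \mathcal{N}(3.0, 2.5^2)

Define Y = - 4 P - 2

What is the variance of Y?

For Y = aP + b: Var(Y) = a² * Var(P)
Var(P) = 2.5^2 = 6.25
Var(Y) = (-4)² * 6.25 = 16 * 6.25 = 100

100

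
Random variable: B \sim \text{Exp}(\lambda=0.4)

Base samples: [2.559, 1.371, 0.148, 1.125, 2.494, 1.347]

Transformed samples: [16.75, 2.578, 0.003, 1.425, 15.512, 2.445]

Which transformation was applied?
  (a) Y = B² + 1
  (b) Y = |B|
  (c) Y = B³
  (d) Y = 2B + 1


Checking option (c) Y = B³:
  B = 2.559 -> Y = 16.75 ✓
  B = 1.371 -> Y = 2.578 ✓
  B = 0.148 -> Y = 0.003 ✓
All samples match this transformation.

(c) B³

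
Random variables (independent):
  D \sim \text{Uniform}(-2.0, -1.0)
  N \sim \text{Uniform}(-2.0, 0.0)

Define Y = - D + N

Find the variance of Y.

For independent RVs: Var(aX + bY) = a²Var(X) + b²Var(Y)
Var(D) = 0.083333333
Var(N) = 0.33333333
Var(Y) = (-1)²*0.083333333 + 1²*0.33333333
= 1*0.083333333 + 1*0.33333333 = 0.41666667

0.41666667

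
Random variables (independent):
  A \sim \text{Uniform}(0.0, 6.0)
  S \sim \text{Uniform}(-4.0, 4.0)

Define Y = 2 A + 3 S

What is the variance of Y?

For independent RVs: Var(aX + bY) = a²Var(X) + b²Var(Y)
Var(A) = 3
Var(S) = 5.3333333
Var(Y) = 2²*3 + 3²*5.3333333
= 4*3 + 9*5.3333333 = 60

60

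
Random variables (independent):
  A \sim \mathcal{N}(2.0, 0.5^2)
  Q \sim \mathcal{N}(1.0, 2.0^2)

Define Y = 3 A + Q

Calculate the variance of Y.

For independent RVs: Var(aX + bY) = a²Var(X) + b²Var(Y)
Var(A) = 0.25
Var(Q) = 4
Var(Y) = 3²*0.25 + 1²*4
= 9*0.25 + 1*4 = 6.25

6.25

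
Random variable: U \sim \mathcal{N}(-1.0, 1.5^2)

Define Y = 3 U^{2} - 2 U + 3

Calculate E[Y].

E[Y] = 3*E[U²] - 2*E[U] + 3
E[U] = -1
E[U²] = Var(U) + (E[U])² = 2.25 + 1 = 3.25
E[Y] = 3*3.25 - 2*(-1) + 3 = 14.75

14.75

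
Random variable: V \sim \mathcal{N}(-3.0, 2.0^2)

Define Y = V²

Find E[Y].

Using E[X²] = Var(X) + (E[X])²:
E[V] = -3
Var(V) = 2.0^2 = 4
E[V²] = 4 + (-3)² = 4 + 9 = 13

13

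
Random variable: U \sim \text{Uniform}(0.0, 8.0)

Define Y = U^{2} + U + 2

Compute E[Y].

E[Y] = 1*E[U²] + 1*E[U] + 2
E[U] = 4
E[U²] = Var(U) + (E[U])² = 5.3333333 + 16 = 21.333333
E[Y] = 1*21.333333 + 1*4 + 2 = 27.333333

27.333333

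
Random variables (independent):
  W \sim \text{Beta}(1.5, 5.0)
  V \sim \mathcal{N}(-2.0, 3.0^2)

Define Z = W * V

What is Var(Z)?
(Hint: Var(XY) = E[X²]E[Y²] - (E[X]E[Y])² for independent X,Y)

Var(XY) = E[X²]E[Y²] - (E[X]E[Y])²
E[W] = 0.23076923, Var(W) = 0.023668639
E[V] = -2, Var(V) = 9
E[W²] = 0.023668639 + 0.23076923² = 0.076923077
E[V²] = 9 + (-2)² = 13
Var(Z) = 0.076923077*13 - (0.23076923*(-2))²
= 1 - 0.21301775 = 0.78698225

0.78698225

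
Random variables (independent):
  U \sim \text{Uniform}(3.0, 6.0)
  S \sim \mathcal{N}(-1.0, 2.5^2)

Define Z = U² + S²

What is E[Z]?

E[Z] = E[U²] + E[S²]
E[U²] = Var(U) + E[U]² = 0.75 + 20.25 = 21
E[S²] = Var(S) + E[S]² = 6.25 + 1 = 7.25
E[Z] = 21 + 7.25 = 28.25

28.25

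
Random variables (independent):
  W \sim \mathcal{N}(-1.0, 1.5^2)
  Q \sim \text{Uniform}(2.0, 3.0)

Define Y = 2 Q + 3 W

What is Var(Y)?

For independent RVs: Var(aX + bY) = a²Var(X) + b²Var(Y)
Var(W) = 2.25
Var(Q) = 0.083333333
Var(Y) = 3²*2.25 + 2²*0.083333333
= 9*2.25 + 4*0.083333333 = 20.583333

20.583333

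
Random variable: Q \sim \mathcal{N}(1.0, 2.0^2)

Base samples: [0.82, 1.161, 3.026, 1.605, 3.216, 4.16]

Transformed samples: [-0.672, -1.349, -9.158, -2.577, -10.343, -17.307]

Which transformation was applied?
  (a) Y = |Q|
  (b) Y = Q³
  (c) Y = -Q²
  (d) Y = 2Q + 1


Checking option (c) Y = -Q²:
  Q = 0.82 -> Y = -0.672 ✓
  Q = 1.161 -> Y = -1.349 ✓
  Q = 3.026 -> Y = -9.158 ✓
All samples match this transformation.

(c) -Q²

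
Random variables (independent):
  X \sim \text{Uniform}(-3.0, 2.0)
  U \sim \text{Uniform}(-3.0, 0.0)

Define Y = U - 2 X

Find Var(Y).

For independent RVs: Var(aX + bY) = a²Var(X) + b²Var(Y)
Var(X) = 2.0833333
Var(U) = 0.75
Var(Y) = (-2)²*2.0833333 + 1²*0.75
= 4*2.0833333 + 1*0.75 = 9.0833333

9.0833333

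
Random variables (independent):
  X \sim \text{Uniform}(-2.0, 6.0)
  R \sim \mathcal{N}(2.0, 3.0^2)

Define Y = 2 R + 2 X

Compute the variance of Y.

For independent RVs: Var(aX + bY) = a²Var(X) + b²Var(Y)
Var(X) = 5.3333333
Var(R) = 9
Var(Y) = 2²*5.3333333 + 2²*9
= 4*5.3333333 + 4*9 = 57.333333

57.333333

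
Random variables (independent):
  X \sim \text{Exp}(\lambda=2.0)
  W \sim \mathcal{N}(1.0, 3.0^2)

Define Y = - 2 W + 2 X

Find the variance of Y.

For independent RVs: Var(aX + bY) = a²Var(X) + b²Var(Y)
Var(X) = 0.25
Var(W) = 9
Var(Y) = 2²*0.25 + (-2)²*9
= 4*0.25 + 4*9 = 37

37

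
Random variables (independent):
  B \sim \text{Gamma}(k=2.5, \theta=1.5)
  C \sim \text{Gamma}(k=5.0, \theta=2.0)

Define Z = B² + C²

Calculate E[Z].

E[Z] = E[B²] + E[C²]
E[B²] = Var(B) + E[B]² = 5.625 + 14.0625 = 19.6875
E[C²] = Var(C) + E[C]² = 20 + 100 = 120
E[Z] = 19.6875 + 120 = 139.6875

139.6875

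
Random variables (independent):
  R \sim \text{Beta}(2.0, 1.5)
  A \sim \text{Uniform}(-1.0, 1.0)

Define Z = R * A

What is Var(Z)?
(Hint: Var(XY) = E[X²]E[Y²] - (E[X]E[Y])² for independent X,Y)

Var(XY) = E[X²]E[Y²] - (E[X]E[Y])²
E[R] = 0.57142857, Var(R) = 0.054421769
E[A] = 0, Var(A) = 0.33333333
E[R²] = 0.054421769 + 0.57142857² = 0.38095238
E[A²] = 0.33333333 + 0² = 0.33333333
Var(Z) = 0.38095238*0.33333333 - (0.57142857*0)²
= 0.12698413 - 0 = 0.12698413

0.12698413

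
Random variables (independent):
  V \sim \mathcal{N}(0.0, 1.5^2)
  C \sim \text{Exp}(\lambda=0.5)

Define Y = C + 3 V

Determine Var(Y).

For independent RVs: Var(aX + bY) = a²Var(X) + b²Var(Y)
Var(V) = 2.25
Var(C) = 4
Var(Y) = 3²*2.25 + 1²*4
= 9*2.25 + 1*4 = 24.25

24.25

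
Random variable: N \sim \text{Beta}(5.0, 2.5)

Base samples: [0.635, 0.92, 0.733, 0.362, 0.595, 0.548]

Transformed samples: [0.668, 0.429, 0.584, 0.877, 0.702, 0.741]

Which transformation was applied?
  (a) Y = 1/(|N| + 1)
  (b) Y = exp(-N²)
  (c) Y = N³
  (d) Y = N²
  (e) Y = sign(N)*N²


Checking option (b) Y = exp(-N²):
  N = 0.635 -> Y = 0.668 ✓
  N = 0.92 -> Y = 0.429 ✓
  N = 0.733 -> Y = 0.584 ✓
All samples match this transformation.

(b) exp(-N²)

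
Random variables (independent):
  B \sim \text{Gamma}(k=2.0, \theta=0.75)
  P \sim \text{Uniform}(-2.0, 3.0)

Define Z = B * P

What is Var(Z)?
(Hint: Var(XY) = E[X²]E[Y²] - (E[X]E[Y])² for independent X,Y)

Var(XY) = E[X²]E[Y²] - (E[X]E[Y])²
E[B] = 1.5, Var(B) = 1.125
E[P] = 0.5, Var(P) = 2.0833333
E[B²] = 1.125 + 1.5² = 3.375
E[P²] = 2.0833333 + 0.5² = 2.3333333
Var(Z) = 3.375*2.3333333 - (1.5*0.5)²
= 7.875 - 0.5625 = 7.3125

7.3125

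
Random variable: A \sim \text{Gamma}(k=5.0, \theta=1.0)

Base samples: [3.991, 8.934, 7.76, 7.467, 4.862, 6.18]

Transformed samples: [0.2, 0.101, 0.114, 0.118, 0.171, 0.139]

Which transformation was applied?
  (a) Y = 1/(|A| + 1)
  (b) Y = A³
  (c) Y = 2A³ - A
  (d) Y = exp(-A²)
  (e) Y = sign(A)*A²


Checking option (a) Y = 1/(|A| + 1):
  A = 3.991 -> Y = 0.2 ✓
  A = 8.934 -> Y = 0.101 ✓
  A = 7.76 -> Y = 0.114 ✓
All samples match this transformation.

(a) 1/(|A| + 1)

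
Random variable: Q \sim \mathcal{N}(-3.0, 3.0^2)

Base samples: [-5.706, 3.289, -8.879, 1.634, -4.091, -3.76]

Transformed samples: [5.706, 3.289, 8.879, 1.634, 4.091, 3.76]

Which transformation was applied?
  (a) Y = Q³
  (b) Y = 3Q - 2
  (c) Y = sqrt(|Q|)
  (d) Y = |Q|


Checking option (d) Y = |Q|:
  Q = -5.706 -> Y = 5.706 ✓
  Q = 3.289 -> Y = 3.289 ✓
  Q = -8.879 -> Y = 8.879 ✓
All samples match this transformation.

(d) |Q|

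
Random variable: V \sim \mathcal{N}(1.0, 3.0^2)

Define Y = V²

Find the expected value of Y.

E[V²] = Var(V) + (E[V])² = 9 + 1 = 10

10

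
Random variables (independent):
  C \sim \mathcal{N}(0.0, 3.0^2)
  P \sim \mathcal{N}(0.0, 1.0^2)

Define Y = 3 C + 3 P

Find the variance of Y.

For independent RVs: Var(aX + bY) = a²Var(X) + b²Var(Y)
Var(C) = 9
Var(P) = 1
Var(Y) = 3²*9 + 3²*1
= 9*9 + 9*1 = 90

90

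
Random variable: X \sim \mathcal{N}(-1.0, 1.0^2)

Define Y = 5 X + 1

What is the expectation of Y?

For Y = 5X + 1:
E[Y] = 5 * E[X] + 1
E[X] = -1.0 = -1
E[Y] = 5 * (-1) + 1 = -4

-4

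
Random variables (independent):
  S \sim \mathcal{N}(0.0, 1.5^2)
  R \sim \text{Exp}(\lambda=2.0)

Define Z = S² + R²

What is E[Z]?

E[Z] = E[S²] + E[R²]
E[S²] = Var(S) + E[S]² = 2.25 + 0 = 2.25
E[R²] = Var(R) + E[R]² = 0.25 + 0.25 = 0.5
E[Z] = 2.25 + 0.5 = 2.75

2.75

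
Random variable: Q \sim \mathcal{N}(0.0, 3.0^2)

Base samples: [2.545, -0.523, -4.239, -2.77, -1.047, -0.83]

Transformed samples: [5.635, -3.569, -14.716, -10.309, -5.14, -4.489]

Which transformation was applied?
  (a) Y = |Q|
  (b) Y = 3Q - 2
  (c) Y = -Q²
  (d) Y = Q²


Checking option (b) Y = 3Q - 2:
  Q = 2.545 -> Y = 5.635 ✓
  Q = -0.523 -> Y = -3.569 ✓
  Q = -4.239 -> Y = -14.716 ✓
All samples match this transformation.

(b) 3Q - 2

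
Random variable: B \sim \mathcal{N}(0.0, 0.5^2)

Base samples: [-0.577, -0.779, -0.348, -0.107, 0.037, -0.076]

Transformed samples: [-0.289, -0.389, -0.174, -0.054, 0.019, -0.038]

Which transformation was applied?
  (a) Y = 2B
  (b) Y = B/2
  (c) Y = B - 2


Checking option (b) Y = B/2:
  B = -0.577 -> Y = -0.289 ✓
  B = -0.779 -> Y = -0.389 ✓
  B = -0.348 -> Y = -0.174 ✓
All samples match this transformation.

(b) B/2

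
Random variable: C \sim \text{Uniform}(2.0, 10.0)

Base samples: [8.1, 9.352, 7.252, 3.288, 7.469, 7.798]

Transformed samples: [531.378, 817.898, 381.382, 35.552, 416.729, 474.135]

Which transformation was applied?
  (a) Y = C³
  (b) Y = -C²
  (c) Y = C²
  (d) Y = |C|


Checking option (a) Y = C³:
  C = 8.1 -> Y = 531.378 ✓
  C = 9.352 -> Y = 817.898 ✓
  C = 7.252 -> Y = 381.382 ✓
All samples match this transformation.

(a) C³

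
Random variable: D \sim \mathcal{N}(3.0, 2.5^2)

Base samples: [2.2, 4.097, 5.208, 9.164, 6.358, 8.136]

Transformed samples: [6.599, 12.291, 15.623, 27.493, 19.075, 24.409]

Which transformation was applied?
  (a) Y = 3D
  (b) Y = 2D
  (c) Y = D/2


Checking option (a) Y = 3D:
  D = 2.2 -> Y = 6.599 ✓
  D = 4.097 -> Y = 12.291 ✓
  D = 5.208 -> Y = 15.623 ✓
All samples match this transformation.

(a) 3D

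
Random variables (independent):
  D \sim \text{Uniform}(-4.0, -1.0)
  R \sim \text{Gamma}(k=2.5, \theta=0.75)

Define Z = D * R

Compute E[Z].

For independent RVs: E[XY] = E[X]*E[Y]
E[D] = -2.5
E[R] = 1.875
E[Z] = -2.5 * 1.875 = -4.6875

-4.6875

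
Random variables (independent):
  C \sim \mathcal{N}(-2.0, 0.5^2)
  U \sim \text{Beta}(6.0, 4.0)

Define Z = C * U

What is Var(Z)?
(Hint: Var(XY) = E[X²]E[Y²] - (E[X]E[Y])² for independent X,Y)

Var(XY) = E[X²]E[Y²] - (E[X]E[Y])²
E[C] = -2, Var(C) = 0.25
E[U] = 0.6, Var(U) = 0.021818182
E[C²] = 0.25 + (-2)² = 4.25
E[U²] = 0.021818182 + 0.6² = 0.38181818
Var(Z) = 4.25*0.38181818 - (-2*0.6)²
= 1.6227273 - 1.44 = 0.18272727

0.18272727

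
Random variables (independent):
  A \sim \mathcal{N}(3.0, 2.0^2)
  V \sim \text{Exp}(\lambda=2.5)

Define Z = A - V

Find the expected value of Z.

E[Z] = 1*E[A] - 1*E[V]
E[A] = 3
E[V] = 0.4
E[Z] = 1*3 - 1*0.4 = 2.6

2.6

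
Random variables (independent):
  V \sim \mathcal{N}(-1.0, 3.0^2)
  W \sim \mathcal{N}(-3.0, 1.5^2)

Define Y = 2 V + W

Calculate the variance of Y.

For independent RVs: Var(aX + bY) = a²Var(X) + b²Var(Y)
Var(V) = 9
Var(W) = 2.25
Var(Y) = 2²*9 + 1²*2.25
= 4*9 + 1*2.25 = 38.25

38.25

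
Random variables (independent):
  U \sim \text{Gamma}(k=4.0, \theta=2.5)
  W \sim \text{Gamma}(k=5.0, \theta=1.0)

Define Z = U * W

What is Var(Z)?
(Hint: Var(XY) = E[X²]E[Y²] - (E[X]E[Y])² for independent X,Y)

Var(XY) = E[X²]E[Y²] - (E[X]E[Y])²
E[U] = 10, Var(U) = 25
E[W] = 5, Var(W) = 5
E[U²] = 25 + 10² = 125
E[W²] = 5 + 5² = 30
Var(Z) = 125*30 - (10*5)²
= 3750 - 2500 = 1250

1250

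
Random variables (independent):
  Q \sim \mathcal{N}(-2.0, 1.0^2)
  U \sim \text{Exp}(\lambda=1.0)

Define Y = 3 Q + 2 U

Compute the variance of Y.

For independent RVs: Var(aX + bY) = a²Var(X) + b²Var(Y)
Var(Q) = 1
Var(U) = 1
Var(Y) = 3²*1 + 2²*1
= 9*1 + 4*1 = 13

13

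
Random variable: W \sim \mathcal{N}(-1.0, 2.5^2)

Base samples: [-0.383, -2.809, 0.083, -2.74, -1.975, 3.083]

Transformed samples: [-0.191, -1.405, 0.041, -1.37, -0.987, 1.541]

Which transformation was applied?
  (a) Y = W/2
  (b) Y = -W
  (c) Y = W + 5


Checking option (a) Y = W/2:
  W = -0.383 -> Y = -0.191 ✓
  W = -2.809 -> Y = -1.405 ✓
  W = 0.083 -> Y = 0.041 ✓
All samples match this transformation.

(a) W/2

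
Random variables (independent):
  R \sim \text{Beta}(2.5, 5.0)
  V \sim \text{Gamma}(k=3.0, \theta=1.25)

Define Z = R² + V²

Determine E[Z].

E[Z] = E[R²] + E[V²]
E[R²] = Var(R) + E[R]² = 0.026143791 + 0.11111111 = 0.1372549
E[V²] = Var(V) + E[V]² = 4.6875 + 14.0625 = 18.75
E[Z] = 0.1372549 + 18.75 = 18.887255

18.887255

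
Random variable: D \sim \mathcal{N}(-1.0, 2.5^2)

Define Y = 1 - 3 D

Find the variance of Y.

For Y = aD + b: Var(Y) = a² * Var(D)
Var(D) = 2.5^2 = 6.25
Var(Y) = (-3)² * 6.25 = 9 * 6.25 = 56.25

56.25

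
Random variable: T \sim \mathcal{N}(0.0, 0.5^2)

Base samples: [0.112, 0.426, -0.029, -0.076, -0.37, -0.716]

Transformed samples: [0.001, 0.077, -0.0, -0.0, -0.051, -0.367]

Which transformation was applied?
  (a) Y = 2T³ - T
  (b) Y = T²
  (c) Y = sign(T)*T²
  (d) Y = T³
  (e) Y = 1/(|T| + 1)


Checking option (d) Y = T³:
  T = 0.112 -> Y = 0.001 ✓
  T = 0.426 -> Y = 0.077 ✓
  T = -0.029 -> Y = -0.0 ✓
All samples match this transformation.

(d) T³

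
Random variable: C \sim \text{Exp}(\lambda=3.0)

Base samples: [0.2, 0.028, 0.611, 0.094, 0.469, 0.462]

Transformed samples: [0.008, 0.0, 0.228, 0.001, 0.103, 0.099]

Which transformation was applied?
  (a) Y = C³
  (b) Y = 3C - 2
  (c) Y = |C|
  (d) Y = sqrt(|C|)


Checking option (a) Y = C³:
  C = 0.2 -> Y = 0.008 ✓
  C = 0.028 -> Y = 0.0 ✓
  C = 0.611 -> Y = 0.228 ✓
All samples match this transformation.

(a) C³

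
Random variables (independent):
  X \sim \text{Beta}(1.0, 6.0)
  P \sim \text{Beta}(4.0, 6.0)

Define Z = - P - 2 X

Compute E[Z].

E[Z] = -2*E[X] - 1*E[P]
E[X] = 0.14285714
E[P] = 0.4
E[Z] = -2*0.14285714 - 1*0.4 = -0.68571429

-0.68571429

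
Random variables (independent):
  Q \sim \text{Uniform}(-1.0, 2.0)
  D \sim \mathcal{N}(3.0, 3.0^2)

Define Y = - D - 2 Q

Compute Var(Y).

For independent RVs: Var(aX + bY) = a²Var(X) + b²Var(Y)
Var(Q) = 0.75
Var(D) = 9
Var(Y) = (-2)²*0.75 + (-1)²*9
= 4*0.75 + 1*9 = 12

12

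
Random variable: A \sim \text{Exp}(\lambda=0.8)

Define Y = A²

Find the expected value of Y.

Using E[X²] = Var(X) + (E[X])²:
E[A] = 1.25
Var(A) = 1/0.8^2 = 1.5625
E[A²] = 1.5625 + 1.25² = 1.5625 + 1.5625 = 3.125

3.125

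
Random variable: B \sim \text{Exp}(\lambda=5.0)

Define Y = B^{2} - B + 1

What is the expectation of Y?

E[Y] = 1*E[B²] - 1*E[B] + 1
E[B] = 0.2
E[B²] = Var(B) + (E[B])² = 0.04 + 0.04 = 0.08
E[Y] = 1*0.08 - 1*0.2 + 1 = 0.88

0.88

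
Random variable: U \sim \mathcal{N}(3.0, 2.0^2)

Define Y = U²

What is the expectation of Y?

E[U²] = Var(U) + (E[U])² = 4 + 9 = 13

13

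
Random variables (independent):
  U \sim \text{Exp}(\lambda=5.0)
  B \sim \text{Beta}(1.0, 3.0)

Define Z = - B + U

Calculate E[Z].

E[Z] = 1*E[U] - 1*E[B]
E[U] = 0.2
E[B] = 0.25
E[Z] = 1*0.2 - 1*0.25 = -0.05

-0.05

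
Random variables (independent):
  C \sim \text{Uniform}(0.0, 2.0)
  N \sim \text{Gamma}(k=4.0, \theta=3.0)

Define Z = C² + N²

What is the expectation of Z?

E[Z] = E[C²] + E[N²]
E[C²] = Var(C) + E[C]² = 0.33333333 + 1 = 1.3333333
E[N²] = Var(N) + E[N]² = 36 + 144 = 180
E[Z] = 1.3333333 + 180 = 181.33333

181.33333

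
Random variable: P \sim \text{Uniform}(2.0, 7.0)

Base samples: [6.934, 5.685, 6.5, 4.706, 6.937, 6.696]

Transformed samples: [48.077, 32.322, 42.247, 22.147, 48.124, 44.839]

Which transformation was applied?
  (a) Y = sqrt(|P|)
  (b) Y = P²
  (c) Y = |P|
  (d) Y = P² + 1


Checking option (b) Y = P²:
  P = 6.934 -> Y = 48.077 ✓
  P = 5.685 -> Y = 32.322 ✓
  P = 6.5 -> Y = 42.247 ✓
All samples match this transformation.

(b) P²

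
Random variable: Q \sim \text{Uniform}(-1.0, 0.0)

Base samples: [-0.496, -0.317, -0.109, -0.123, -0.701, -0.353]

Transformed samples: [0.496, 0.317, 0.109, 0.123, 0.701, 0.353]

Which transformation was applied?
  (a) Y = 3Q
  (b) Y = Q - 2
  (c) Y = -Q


Checking option (c) Y = -Q:
  Q = -0.496 -> Y = 0.496 ✓
  Q = -0.317 -> Y = 0.317 ✓
  Q = -0.109 -> Y = 0.109 ✓
All samples match this transformation.

(c) -Q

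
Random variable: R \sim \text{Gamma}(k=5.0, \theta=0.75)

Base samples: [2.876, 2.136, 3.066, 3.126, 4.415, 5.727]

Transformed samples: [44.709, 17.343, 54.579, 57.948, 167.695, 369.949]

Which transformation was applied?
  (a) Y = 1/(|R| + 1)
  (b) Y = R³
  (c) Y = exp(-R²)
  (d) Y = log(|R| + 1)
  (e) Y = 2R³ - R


Checking option (e) Y = 2R³ - R:
  R = 2.876 -> Y = 44.709 ✓
  R = 2.136 -> Y = 17.343 ✓
  R = 3.066 -> Y = 54.579 ✓
All samples match this transformation.

(e) 2R³ - R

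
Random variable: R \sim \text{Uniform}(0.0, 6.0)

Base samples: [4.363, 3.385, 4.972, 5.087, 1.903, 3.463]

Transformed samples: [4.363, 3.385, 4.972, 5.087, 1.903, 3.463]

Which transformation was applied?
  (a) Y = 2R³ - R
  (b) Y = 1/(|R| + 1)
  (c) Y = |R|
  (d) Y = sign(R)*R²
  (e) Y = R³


Checking option (c) Y = |R|:
  R = 4.363 -> Y = 4.363 ✓
  R = 3.385 -> Y = 3.385 ✓
  R = 4.972 -> Y = 4.972 ✓
All samples match this transformation.

(c) |R|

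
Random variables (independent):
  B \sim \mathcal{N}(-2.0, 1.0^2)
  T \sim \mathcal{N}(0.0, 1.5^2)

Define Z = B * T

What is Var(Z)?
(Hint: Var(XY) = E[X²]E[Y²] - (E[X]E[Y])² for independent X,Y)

Var(XY) = E[X²]E[Y²] - (E[X]E[Y])²
E[B] = -2, Var(B) = 1
E[T] = 0, Var(T) = 2.25
E[B²] = 1 + (-2)² = 5
E[T²] = 2.25 + 0² = 2.25
Var(Z) = 5*2.25 - (-2*0)²
= 11.25 - 0 = 11.25

11.25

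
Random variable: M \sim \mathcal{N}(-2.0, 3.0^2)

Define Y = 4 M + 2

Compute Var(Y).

For Y = aM + b: Var(Y) = a² * Var(M)
Var(M) = 3.0^2 = 9
Var(Y) = 4² * 9 = 16 * 9 = 144

144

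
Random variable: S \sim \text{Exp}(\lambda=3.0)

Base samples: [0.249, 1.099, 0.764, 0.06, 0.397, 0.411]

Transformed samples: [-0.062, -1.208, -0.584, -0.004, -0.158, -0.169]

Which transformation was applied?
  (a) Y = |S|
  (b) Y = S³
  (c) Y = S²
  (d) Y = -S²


Checking option (d) Y = -S²:
  S = 0.249 -> Y = -0.062 ✓
  S = 1.099 -> Y = -1.208 ✓
  S = 0.764 -> Y = -0.584 ✓
All samples match this transformation.

(d) -S²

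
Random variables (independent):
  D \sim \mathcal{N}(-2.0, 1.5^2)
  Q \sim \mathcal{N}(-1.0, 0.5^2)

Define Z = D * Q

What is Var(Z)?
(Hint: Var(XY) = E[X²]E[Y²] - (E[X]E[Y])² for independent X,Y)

Var(XY) = E[X²]E[Y²] - (E[X]E[Y])²
E[D] = -2, Var(D) = 2.25
E[Q] = -1, Var(Q) = 0.25
E[D²] = 2.25 + (-2)² = 6.25
E[Q²] = 0.25 + (-1)² = 1.25
Var(Z) = 6.25*1.25 - (-2*(-1))²
= 7.8125 - 4 = 3.8125

3.8125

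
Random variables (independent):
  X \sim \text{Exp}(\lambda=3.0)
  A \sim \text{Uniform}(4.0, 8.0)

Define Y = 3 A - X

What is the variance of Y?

For independent RVs: Var(aX + bY) = a²Var(X) + b²Var(Y)
Var(X) = 0.11111111
Var(A) = 1.3333333
Var(Y) = (-1)²*0.11111111 + 3²*1.3333333
= 1*0.11111111 + 9*1.3333333 = 12.111111

12.111111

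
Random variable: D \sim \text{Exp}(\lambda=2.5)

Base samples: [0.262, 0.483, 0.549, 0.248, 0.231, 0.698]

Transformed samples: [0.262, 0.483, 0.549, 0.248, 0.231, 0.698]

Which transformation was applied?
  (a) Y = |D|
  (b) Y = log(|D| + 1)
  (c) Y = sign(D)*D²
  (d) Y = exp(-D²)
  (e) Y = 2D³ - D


Checking option (a) Y = |D|:
  D = 0.262 -> Y = 0.262 ✓
  D = 0.483 -> Y = 0.483 ✓
  D = 0.549 -> Y = 0.549 ✓
All samples match this transformation.

(a) |D|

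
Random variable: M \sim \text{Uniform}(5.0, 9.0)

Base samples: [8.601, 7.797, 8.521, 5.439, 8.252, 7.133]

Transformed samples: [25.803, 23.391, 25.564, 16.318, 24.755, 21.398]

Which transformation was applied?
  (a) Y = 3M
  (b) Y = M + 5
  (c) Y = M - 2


Checking option (a) Y = 3M:
  M = 8.601 -> Y = 25.803 ✓
  M = 7.797 -> Y = 23.391 ✓
  M = 8.521 -> Y = 25.564 ✓
All samples match this transformation.

(a) 3M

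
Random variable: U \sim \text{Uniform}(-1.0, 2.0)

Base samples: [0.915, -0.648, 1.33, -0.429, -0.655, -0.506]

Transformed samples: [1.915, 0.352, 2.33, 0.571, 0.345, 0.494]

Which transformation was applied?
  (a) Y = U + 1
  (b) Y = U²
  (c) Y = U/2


Checking option (a) Y = U + 1:
  U = 0.915 -> Y = 1.915 ✓
  U = -0.648 -> Y = 0.352 ✓
  U = 1.33 -> Y = 2.33 ✓
All samples match this transformation.

(a) U + 1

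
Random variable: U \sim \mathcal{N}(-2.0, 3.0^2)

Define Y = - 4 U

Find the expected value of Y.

For Y = -4U:
E[Y] = -4 * E[U]
E[U] = -2.0 = -2
E[Y] = -4 * (-2) = 8

8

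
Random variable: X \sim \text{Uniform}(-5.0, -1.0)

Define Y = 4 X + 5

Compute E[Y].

For Y = 4X + 5:
E[Y] = 4 * E[X] + 5
E[X] = (-5 - 1)/2 = -3
E[Y] = 4 * (-3) + 5 = -7

-7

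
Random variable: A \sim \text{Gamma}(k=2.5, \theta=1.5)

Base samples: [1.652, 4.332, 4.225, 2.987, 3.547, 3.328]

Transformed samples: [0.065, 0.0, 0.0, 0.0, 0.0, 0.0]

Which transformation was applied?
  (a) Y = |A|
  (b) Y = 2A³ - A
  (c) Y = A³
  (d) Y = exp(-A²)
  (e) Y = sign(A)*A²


Checking option (d) Y = exp(-A²):
  A = 1.652 -> Y = 0.065 ✓
  A = 4.332 -> Y = 0.0 ✓
  A = 4.225 -> Y = 0.0 ✓
All samples match this transformation.

(d) exp(-A²)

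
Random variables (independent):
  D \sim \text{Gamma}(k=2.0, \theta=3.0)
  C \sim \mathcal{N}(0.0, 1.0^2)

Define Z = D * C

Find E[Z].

For independent RVs: E[XY] = E[X]*E[Y]
E[D] = 6
E[C] = 0
E[Z] = 6 * 0 = 0

0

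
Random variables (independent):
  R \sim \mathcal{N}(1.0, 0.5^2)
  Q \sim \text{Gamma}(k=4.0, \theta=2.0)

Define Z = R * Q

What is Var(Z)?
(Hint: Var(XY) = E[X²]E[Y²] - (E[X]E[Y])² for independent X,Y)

Var(XY) = E[X²]E[Y²] - (E[X]E[Y])²
E[R] = 1, Var(R) = 0.25
E[Q] = 8, Var(Q) = 16
E[R²] = 0.25 + 1² = 1.25
E[Q²] = 16 + 8² = 80
Var(Z) = 1.25*80 - (1*8)²
= 100 - 64 = 36

36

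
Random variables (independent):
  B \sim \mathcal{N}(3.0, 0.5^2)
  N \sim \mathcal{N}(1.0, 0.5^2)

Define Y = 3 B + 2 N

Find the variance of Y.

For independent RVs: Var(aX + bY) = a²Var(X) + b²Var(Y)
Var(B) = 0.25
Var(N) = 0.25
Var(Y) = 3²*0.25 + 2²*0.25
= 9*0.25 + 4*0.25 = 3.25

3.25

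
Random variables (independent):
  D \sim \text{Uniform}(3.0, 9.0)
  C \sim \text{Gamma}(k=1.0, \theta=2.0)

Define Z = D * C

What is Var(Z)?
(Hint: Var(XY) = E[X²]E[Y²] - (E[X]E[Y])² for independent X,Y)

Var(XY) = E[X²]E[Y²] - (E[X]E[Y])²
E[D] = 6, Var(D) = 3
E[C] = 2, Var(C) = 4
E[D²] = 3 + 6² = 39
E[C²] = 4 + 2² = 8
Var(Z) = 39*8 - (6*2)²
= 312 - 144 = 168

168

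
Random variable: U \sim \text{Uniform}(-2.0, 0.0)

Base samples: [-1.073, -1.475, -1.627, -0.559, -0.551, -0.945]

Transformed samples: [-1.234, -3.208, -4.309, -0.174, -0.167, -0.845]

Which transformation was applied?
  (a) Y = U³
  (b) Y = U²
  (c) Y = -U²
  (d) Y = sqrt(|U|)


Checking option (a) Y = U³:
  U = -1.073 -> Y = -1.234 ✓
  U = -1.475 -> Y = -3.208 ✓
  U = -1.627 -> Y = -4.309 ✓
All samples match this transformation.

(a) U³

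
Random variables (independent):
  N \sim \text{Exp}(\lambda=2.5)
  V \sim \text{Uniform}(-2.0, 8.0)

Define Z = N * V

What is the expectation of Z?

For independent RVs: E[XY] = E[X]*E[Y]
E[N] = 0.4
E[V] = 3
E[Z] = 0.4 * 3 = 1.2

1.2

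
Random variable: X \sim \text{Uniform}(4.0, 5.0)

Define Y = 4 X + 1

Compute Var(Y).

For Y = aX + b: Var(Y) = a² * Var(X)
Var(X) = (5 - 4)^2/12 = 0.083333333
Var(Y) = 4² * 0.083333333 = 16 * 0.083333333 = 1.3333333

1.3333333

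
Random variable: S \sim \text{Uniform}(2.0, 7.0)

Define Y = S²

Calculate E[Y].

E[S²] = Var(S) + (E[S])² = 2.0833333 + 20.25 = 22.333333

22.333333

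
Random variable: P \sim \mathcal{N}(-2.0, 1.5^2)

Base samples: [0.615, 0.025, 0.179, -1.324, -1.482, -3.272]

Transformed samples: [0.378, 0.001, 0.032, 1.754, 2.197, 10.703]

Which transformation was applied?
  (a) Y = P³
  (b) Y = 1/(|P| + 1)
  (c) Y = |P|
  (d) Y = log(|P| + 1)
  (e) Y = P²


Checking option (e) Y = P²:
  P = 0.615 -> Y = 0.378 ✓
  P = 0.025 -> Y = 0.001 ✓
  P = 0.179 -> Y = 0.032 ✓
All samples match this transformation.

(e) P²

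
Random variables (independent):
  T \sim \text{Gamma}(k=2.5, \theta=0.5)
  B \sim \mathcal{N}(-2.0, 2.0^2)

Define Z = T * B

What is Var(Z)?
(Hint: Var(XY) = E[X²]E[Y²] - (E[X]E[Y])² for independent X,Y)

Var(XY) = E[X²]E[Y²] - (E[X]E[Y])²
E[T] = 1.25, Var(T) = 0.625
E[B] = -2, Var(B) = 4
E[T²] = 0.625 + 1.25² = 2.1875
E[B²] = 4 + (-2)² = 8
Var(Z) = 2.1875*8 - (1.25*(-2))²
= 17.5 - 6.25 = 11.25

11.25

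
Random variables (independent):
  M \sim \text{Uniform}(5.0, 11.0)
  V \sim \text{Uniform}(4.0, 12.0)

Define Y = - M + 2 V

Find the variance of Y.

For independent RVs: Var(aX + bY) = a²Var(X) + b²Var(Y)
Var(M) = 3
Var(V) = 5.3333333
Var(Y) = (-1)²*3 + 2²*5.3333333
= 1*3 + 4*5.3333333 = 24.333333

24.333333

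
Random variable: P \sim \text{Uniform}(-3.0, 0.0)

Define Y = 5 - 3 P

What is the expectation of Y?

For Y = -3P + 5:
E[Y] = -3 * E[P] + 5
E[P] = (-3 + 0)/2 = -1.5
E[Y] = -3 * (-1.5) + 5 = 9.5

9.5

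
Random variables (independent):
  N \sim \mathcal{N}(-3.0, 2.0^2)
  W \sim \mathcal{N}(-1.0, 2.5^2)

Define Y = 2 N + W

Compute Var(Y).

For independent RVs: Var(aX + bY) = a²Var(X) + b²Var(Y)
Var(N) = 4
Var(W) = 6.25
Var(Y) = 2²*4 + 1²*6.25
= 4*4 + 1*6.25 = 22.25

22.25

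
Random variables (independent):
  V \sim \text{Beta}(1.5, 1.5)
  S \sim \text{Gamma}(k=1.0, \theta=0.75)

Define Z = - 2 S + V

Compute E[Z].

E[Z] = 1*E[V] - 2*E[S]
E[V] = 0.5
E[S] = 0.75
E[Z] = 1*0.5 - 2*0.75 = -1

-1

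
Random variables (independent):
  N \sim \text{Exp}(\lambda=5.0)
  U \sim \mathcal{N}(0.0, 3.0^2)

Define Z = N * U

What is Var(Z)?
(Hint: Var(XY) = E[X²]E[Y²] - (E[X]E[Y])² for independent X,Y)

Var(XY) = E[X²]E[Y²] - (E[X]E[Y])²
E[N] = 0.2, Var(N) = 0.04
E[U] = 0, Var(U) = 9
E[N²] = 0.04 + 0.2² = 0.08
E[U²] = 9 + 0² = 9
Var(Z) = 0.08*9 - (0.2*0)²
= 0.72 - 0 = 0.72

0.72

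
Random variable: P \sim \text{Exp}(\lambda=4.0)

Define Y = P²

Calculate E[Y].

Using E[X²] = Var(X) + (E[X])²:
E[P] = 0.25
Var(P) = 1/4.0^2 = 0.0625
E[P²] = 0.0625 + 0.25² = 0.0625 + 0.0625 = 0.125

0.125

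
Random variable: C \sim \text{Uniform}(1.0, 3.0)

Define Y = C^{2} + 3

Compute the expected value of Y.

E[Y] = 1*E[C²] + 3
E[C] = 2
E[C²] = Var(C) + (E[C])² = 0.33333333 + 4 = 4.3333333
E[Y] = 1*4.3333333 + 3 = 7.3333333

7.3333333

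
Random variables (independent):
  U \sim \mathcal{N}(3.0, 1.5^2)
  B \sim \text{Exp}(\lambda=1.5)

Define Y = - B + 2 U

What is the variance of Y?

For independent RVs: Var(aX + bY) = a²Var(X) + b²Var(Y)
Var(U) = 2.25
Var(B) = 0.44444444
Var(Y) = 2²*2.25 + (-1)²*0.44444444
= 4*2.25 + 1*0.44444444 = 9.4444444

9.4444444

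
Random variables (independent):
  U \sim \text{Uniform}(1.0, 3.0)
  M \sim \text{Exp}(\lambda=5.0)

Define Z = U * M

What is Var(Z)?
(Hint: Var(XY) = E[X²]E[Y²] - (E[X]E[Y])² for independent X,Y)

Var(XY) = E[X²]E[Y²] - (E[X]E[Y])²
E[U] = 2, Var(U) = 0.33333333
E[M] = 0.2, Var(M) = 0.04
E[U²] = 0.33333333 + 2² = 4.3333333
E[M²] = 0.04 + 0.2² = 0.08
Var(Z) = 4.3333333*0.08 - (2*0.2)²
= 0.34666667 - 0.16 = 0.18666667

0.18666667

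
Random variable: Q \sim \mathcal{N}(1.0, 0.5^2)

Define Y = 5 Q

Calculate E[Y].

For Y = 5Q:
E[Y] = 5 * E[Q]
E[Q] = 1.0 = 1
E[Y] = 5 * 1 = 5

5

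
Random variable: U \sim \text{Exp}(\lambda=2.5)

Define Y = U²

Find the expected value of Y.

E[U²] = Var(U) + (E[U])² = 0.16 + 0.16 = 0.32

0.32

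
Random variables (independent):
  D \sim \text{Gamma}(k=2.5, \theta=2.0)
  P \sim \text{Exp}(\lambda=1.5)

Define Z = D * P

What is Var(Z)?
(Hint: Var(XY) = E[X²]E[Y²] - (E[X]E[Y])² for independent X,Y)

Var(XY) = E[X²]E[Y²] - (E[X]E[Y])²
E[D] = 5, Var(D) = 10
E[P] = 0.66666667, Var(P) = 0.44444444
E[D²] = 10 + 5² = 35
E[P²] = 0.44444444 + 0.66666667² = 0.88888889
Var(Z) = 35*0.88888889 - (5*0.66666667)²
= 31.111111 - 11.111111 = 20

20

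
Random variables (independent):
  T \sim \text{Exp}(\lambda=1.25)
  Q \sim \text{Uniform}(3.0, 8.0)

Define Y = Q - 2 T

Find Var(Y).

For independent RVs: Var(aX + bY) = a²Var(X) + b²Var(Y)
Var(T) = 0.64
Var(Q) = 2.0833333
Var(Y) = (-2)²*0.64 + 1²*2.0833333
= 4*0.64 + 1*2.0833333 = 4.6433333

4.6433333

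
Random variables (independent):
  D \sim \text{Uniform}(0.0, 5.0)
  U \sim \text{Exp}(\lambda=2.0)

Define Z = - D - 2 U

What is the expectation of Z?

E[Z] = -1*E[D] - 2*E[U]
E[D] = 2.5
E[U] = 0.5
E[Z] = -1*2.5 - 2*0.5 = -3.5

-3.5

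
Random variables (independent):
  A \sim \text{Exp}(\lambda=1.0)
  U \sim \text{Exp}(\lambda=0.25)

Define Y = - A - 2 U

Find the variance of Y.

For independent RVs: Var(aX + bY) = a²Var(X) + b²Var(Y)
Var(A) = 1
Var(U) = 16
Var(Y) = (-1)²*1 + (-2)²*16
= 1*1 + 4*16 = 65

65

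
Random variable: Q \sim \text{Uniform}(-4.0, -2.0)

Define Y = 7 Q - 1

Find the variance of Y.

For Y = aQ + b: Var(Y) = a² * Var(Q)
Var(Q) = (-2 + 4)^2/12 = 0.33333333
Var(Y) = 7² * 0.33333333 = 49 * 0.33333333 = 16.333333

16.333333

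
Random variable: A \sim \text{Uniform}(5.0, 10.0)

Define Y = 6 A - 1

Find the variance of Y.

For Y = aA + b: Var(Y) = a² * Var(A)
Var(A) = (10 - 5)^2/12 = 2.0833333
Var(Y) = 6² * 2.0833333 = 36 * 2.0833333 = 75

75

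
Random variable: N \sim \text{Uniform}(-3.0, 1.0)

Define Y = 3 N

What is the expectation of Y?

For Y = 3N:
E[Y] = 3 * E[N]
E[N] = (-3 + 1)/2 = -1
E[Y] = 3 * (-1) = -3

-3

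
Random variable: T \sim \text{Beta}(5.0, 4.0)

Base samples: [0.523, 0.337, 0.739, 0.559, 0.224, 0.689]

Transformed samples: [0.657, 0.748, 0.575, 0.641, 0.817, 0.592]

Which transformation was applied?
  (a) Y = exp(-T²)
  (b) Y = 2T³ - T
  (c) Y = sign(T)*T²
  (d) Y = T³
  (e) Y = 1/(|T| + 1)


Checking option (e) Y = 1/(|T| + 1):
  T = 0.523 -> Y = 0.657 ✓
  T = 0.337 -> Y = 0.748 ✓
  T = 0.739 -> Y = 0.575 ✓
All samples match this transformation.

(e) 1/(|T| + 1)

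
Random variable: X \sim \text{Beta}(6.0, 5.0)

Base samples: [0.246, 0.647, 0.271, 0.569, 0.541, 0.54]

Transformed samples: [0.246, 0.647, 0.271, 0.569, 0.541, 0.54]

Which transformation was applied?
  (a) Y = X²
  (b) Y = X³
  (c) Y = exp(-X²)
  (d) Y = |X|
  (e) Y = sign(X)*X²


Checking option (d) Y = |X|:
  X = 0.246 -> Y = 0.246 ✓
  X = 0.647 -> Y = 0.647 ✓
  X = 0.271 -> Y = 0.271 ✓
All samples match this transformation.

(d) |X|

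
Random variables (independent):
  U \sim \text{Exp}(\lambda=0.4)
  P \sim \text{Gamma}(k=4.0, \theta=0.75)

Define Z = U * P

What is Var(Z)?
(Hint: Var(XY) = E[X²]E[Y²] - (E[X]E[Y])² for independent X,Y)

Var(XY) = E[X²]E[Y²] - (E[X]E[Y])²
E[U] = 2.5, Var(U) = 6.25
E[P] = 3, Var(P) = 2.25
E[U²] = 6.25 + 2.5² = 12.5
E[P²] = 2.25 + 3² = 11.25
Var(Z) = 12.5*11.25 - (2.5*3)²
= 140.625 - 56.25 = 84.375

84.375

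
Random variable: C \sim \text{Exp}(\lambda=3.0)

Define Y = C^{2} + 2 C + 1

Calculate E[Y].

E[Y] = 1*E[C²] + 2*E[C] + 1
E[C] = 0.33333333
E[C²] = Var(C) + (E[C])² = 0.11111111 + 0.11111111 = 0.22222222
E[Y] = 1*0.22222222 + 2*0.33333333 + 1 = 1.8888889

1.8888889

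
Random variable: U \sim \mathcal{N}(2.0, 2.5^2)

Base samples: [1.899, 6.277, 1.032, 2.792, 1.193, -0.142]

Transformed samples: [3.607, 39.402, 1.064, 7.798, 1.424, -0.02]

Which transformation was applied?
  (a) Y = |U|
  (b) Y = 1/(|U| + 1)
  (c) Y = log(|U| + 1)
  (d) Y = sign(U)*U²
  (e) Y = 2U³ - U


Checking option (d) Y = sign(U)*U²:
  U = 1.899 -> Y = 3.607 ✓
  U = 6.277 -> Y = 39.402 ✓
  U = 1.032 -> Y = 1.064 ✓
All samples match this transformation.

(d) sign(U)*U²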